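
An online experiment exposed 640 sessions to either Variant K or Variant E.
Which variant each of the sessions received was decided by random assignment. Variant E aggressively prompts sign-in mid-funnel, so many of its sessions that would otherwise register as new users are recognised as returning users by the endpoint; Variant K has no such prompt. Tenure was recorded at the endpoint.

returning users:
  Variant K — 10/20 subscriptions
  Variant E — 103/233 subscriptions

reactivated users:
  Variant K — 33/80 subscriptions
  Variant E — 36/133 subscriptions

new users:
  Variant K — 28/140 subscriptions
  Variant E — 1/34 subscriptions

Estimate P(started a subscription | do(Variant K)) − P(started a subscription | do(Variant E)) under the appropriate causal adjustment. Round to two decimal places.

User tenure is downstream of the variant. One should not condition on a consequence of treatment, so the overall rates are the right comparison.
The causal difference is the pooled difference: 0.296 − 0.350 = -0.054.

-0.05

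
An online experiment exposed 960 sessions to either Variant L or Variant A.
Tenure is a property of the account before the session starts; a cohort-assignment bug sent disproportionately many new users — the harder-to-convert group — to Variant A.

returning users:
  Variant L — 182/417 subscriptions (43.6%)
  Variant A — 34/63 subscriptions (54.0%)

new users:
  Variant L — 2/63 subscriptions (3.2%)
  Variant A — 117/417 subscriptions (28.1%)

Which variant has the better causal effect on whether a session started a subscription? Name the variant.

Variant A

The stratified and pooled comparisons disagree (Variant A wins within each user tenure; Variant L wins overall), so the answer turns on the causal role of user tenure.
User tenure differs across variants for reasons unrelated to any effect of the variant itself, and it separately predicts the outcome — a classic confounder. We must compare within user tenure levels.
Within each level — returning users: 43.6% vs 54.0%; new users: 3.2% vs 28.1% — Variant A is higher every time.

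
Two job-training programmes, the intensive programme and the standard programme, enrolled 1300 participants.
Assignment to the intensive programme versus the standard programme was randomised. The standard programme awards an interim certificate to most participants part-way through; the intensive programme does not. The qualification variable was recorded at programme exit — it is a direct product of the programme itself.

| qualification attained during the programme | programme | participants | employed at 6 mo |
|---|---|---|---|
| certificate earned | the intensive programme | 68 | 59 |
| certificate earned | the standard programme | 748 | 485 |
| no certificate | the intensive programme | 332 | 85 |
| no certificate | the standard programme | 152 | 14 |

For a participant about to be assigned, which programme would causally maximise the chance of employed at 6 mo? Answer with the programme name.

The stratified and pooled comparisons disagree (the intensive programme wins within each qualification attained during the programme; the standard programme wins overall), so the answer turns on the causal role of qualification attained during the programme.
Qualification attained during the programme is recorded after the programme and is itself shifted by it — it sits on the causal path from programme to outcome. Conditioning on a mediator would strip out part of the effect we want; the pooled comparison gives the total causal effect.
Pooled: the intensive programme 36.0% vs the standard programme 55.4%; the standard programme is higher overall.

the standard programme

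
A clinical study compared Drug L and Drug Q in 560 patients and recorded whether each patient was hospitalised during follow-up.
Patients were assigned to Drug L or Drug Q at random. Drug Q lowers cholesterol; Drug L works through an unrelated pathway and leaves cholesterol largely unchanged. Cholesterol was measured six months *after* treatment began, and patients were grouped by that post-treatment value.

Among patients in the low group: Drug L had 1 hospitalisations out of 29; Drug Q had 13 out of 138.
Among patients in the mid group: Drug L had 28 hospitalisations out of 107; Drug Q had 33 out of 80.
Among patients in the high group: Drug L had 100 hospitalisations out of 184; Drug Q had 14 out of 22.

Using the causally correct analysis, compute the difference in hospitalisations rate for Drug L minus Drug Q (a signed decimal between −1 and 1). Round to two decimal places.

The stratified and pooled comparisons disagree (Drug L wins within each cholesterol; Drug Q wins overall), so the answer turns on the causal role of cholesterol.
The distribution of cholesterol is itself part of what the drug does — it is an intermediate outcome. Holding it fixed would remove that part of the effect; the total effect is the pooled difference.
The causal difference is the pooled difference: 0.403 − 0.250 = +0.153.

+0.15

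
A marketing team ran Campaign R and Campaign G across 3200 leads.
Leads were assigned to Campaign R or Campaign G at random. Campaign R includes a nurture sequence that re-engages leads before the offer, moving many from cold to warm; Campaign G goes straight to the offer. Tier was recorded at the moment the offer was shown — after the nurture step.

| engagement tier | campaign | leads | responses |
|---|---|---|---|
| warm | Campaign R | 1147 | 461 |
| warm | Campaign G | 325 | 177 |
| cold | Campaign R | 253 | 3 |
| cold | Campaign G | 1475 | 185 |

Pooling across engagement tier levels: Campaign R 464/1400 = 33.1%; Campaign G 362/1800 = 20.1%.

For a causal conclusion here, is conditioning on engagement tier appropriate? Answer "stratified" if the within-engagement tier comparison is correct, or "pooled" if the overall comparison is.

pooled

Engagement tier here is a post-treatment variable shaped by the campaign; conditioning on it would introduce bias rather than remove it. The overall comparison is the causal one.
Pooled: Campaign R 33.1% vs Campaign G 20.1%; Campaign R is higher overall.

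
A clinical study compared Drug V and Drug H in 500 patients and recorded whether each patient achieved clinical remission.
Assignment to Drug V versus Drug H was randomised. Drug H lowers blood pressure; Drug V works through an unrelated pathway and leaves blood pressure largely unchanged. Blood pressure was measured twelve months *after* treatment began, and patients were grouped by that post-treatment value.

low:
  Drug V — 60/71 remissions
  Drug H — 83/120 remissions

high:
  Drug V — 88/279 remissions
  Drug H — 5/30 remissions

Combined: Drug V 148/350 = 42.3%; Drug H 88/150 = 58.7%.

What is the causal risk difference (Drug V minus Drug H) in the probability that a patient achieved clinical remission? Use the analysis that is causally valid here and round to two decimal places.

The stratified and pooled comparisons disagree (Drug V wins within each blood pressure; Drug H wins overall), so the answer turns on the causal role of blood pressure.
Blood pressure is downstream of the drug. One should not condition on a consequence of treatment, so the overall rates are the right comparison.
The causal difference is the pooled difference: 0.423 − 0.587 = -0.164.

-0.16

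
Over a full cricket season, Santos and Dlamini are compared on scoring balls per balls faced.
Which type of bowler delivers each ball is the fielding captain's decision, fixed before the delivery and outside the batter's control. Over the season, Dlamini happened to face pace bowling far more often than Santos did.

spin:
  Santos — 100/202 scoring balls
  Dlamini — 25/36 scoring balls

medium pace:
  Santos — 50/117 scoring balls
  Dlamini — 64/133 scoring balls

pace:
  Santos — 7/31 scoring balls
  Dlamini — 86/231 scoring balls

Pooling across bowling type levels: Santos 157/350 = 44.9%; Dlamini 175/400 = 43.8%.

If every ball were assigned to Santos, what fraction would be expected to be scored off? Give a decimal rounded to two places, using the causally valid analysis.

The imbalance in bowling type arose from how balls faced were allocated, not from anything the player did; and bowling type independently affects the outcome. The pooled gap is confounded — condition on bowling type.
Standardising Santos to the population bowling type mix: 0.317·100/202 + 0.333·50/117 + 0.349·7/31 = 0.378.

0.38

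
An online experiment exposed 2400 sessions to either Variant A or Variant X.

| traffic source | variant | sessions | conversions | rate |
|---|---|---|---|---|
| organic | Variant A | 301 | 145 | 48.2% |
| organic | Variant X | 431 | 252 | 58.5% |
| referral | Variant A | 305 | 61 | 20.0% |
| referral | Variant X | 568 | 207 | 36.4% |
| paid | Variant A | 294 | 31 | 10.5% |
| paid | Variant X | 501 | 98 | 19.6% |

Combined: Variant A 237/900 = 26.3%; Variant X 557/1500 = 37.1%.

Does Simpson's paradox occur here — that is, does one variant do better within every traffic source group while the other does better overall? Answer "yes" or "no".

no

Within each traffic source level (organic 48.2% vs 58.5%; referral 20.0% vs 36.4%; paid 10.5% vs 19.6%), Variant X has the higher rate every time. Pooled: 26.3% vs 37.1% — Variant X has the higher rate overall. They agree.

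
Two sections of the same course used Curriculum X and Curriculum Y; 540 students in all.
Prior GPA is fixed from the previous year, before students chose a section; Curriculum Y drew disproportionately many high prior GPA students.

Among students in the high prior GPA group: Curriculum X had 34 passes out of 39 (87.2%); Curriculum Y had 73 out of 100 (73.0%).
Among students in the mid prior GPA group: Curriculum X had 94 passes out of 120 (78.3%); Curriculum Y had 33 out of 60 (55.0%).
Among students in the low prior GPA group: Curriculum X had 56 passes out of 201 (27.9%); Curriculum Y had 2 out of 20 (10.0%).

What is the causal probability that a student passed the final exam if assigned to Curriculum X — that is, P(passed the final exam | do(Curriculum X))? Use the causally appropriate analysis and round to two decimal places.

Prior GPA band is set before the teaching method has any effect — it is not caused by the teaching method — and it independently drives the outcome. That makes it a confounder, so the causal comparison is within prior GPA band levels.
Standardising Curriculum X to the population prior GPA band mix: 0.257·34/39 + 0.333·94/120 + 0.409·56/201 = 0.600.

0.60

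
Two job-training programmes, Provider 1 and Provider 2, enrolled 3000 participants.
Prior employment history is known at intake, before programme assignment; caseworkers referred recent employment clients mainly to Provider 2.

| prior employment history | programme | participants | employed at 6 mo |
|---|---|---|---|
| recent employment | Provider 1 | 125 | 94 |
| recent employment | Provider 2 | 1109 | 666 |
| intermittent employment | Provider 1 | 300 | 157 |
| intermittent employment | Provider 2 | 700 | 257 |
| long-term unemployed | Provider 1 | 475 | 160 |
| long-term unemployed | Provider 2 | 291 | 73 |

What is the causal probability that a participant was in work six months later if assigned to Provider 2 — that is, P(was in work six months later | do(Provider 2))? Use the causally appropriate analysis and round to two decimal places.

0.43

The imbalance in prior employment history arose from how participants were allocated, not from anything the programme did; and prior employment history independently affects the outcome. The pooled gap is confounded — condition on prior employment history.
Standardising Provider 2 to the population prior employment history mix: 0.411·666/1109 + 0.333·257/700 + 0.255·73/291 = 0.433.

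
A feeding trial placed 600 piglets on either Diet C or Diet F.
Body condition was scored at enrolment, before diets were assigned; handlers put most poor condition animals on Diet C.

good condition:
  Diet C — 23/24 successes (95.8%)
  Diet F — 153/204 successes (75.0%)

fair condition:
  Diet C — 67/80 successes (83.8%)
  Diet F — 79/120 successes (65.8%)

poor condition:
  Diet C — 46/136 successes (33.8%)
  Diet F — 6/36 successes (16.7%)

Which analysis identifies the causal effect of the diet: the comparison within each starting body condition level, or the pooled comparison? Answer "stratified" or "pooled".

Starting body condition is set before the diet has any effect — it is not caused by the diet — and it independently drives the outcome. That makes it a confounder, so the causal comparison is within starting body condition levels.
Within each level — good condition: 95.8% vs 75.0%; fair condition: 83.8% vs 65.8%; poor condition: 33.8% vs 16.7% — Diet C is higher every time.

stratified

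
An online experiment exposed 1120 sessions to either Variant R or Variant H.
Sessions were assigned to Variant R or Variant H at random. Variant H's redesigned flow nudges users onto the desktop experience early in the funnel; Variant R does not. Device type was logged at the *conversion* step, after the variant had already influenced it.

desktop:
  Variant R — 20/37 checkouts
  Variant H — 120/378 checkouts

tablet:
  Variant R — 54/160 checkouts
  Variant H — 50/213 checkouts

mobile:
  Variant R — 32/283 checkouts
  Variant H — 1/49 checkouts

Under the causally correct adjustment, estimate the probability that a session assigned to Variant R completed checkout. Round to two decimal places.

0.22

Variant R is higher inside every device type stratum but Variant H is higher in aggregate. Whether to stratify depends on how device type relates to the variant.
The distribution of device type is itself part of what the variant does — it is an intermediate outcome. Holding it fixed would remove that part of the effect; the total effect is the pooled difference.
So P(outcome | do(Variant R)) is just the pooled rate for Variant R: 106/480 = 0.221.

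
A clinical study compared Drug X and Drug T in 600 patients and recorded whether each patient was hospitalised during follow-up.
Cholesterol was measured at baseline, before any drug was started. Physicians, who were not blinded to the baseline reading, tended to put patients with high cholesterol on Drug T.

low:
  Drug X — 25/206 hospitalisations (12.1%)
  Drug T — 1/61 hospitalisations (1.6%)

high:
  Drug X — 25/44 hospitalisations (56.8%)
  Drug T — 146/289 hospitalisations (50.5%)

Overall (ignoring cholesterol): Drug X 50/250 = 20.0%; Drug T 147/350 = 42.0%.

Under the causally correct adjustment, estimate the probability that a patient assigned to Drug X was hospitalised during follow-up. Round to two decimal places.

Within every cholesterol level Drug T has the lower rate, yet pooled Drug X does — Simpson's reversal.
Cholesterol differs across drugs for reasons unrelated to any effect of the drug itself, and it separately predicts the outcome — a classic confounder. We must compare within cholesterol levels.
Standardising Drug X to the population cholesterol mix: 0.445·25/206 + 0.555·25/44 = 0.369.

0.37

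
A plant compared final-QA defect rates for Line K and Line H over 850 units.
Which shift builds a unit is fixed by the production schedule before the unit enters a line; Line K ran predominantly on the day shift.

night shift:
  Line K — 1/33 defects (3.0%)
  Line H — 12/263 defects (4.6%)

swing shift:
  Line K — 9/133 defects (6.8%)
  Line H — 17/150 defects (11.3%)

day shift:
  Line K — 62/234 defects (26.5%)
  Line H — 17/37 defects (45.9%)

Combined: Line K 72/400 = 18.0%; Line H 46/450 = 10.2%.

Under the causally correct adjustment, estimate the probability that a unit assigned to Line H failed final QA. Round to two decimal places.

Shift satisfies the back-door criterion: it is not a descendant of the line, and it blocks the spurious path from line to outcome. Adjusting for it (i.e., using the within-shift rates) gives the causal effect.
Standardising Line H to the population shift mix: 0.348·12/263 + 0.333·17/150 + 0.319·17/37 = 0.200.

0.20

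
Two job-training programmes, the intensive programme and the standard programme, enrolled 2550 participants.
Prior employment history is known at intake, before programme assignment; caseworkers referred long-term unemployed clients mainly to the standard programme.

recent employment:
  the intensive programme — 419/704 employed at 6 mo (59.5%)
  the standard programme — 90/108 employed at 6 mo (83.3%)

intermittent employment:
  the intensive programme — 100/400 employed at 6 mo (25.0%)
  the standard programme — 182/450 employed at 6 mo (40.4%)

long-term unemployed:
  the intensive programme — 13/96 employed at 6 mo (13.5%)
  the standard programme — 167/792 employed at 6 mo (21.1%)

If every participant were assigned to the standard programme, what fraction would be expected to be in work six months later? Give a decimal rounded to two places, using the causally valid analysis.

0.47

The imbalance in prior employment history arose from how participants were allocated, not from anything the programme did; and prior employment history independently affects the outcome. The pooled gap is confounded — condition on prior employment history.
Standardising the standard programme to the population prior employment history mix: 0.318·90/108 + 0.333·182/450 + 0.348·167/792 = 0.474.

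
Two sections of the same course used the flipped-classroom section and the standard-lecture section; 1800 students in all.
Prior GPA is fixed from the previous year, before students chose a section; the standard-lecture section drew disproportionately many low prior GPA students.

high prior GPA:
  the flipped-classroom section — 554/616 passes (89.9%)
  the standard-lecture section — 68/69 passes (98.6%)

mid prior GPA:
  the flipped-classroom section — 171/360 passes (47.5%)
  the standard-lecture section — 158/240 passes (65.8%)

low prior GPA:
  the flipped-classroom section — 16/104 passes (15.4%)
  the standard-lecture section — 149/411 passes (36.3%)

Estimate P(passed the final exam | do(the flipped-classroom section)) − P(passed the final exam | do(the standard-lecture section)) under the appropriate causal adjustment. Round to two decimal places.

the standard-lecture section is higher inside every prior GPA band stratum but the flipped-classroom section is higher in aggregate. Whether to stratify depends on how prior GPA band relates to the teaching method.
Prior GPA band is set before the teaching method has any effect — it is not caused by the teaching method — and it independently drives the outcome. That makes it a confounder, so the causal comparison is within prior GPA band levels.
Adjusting over the population distribution of prior GPA band: 0.381·(0.899−0.986) + 0.333·(0.475−0.658) + 0.286·(0.154−0.363) = -0.154.

-0.15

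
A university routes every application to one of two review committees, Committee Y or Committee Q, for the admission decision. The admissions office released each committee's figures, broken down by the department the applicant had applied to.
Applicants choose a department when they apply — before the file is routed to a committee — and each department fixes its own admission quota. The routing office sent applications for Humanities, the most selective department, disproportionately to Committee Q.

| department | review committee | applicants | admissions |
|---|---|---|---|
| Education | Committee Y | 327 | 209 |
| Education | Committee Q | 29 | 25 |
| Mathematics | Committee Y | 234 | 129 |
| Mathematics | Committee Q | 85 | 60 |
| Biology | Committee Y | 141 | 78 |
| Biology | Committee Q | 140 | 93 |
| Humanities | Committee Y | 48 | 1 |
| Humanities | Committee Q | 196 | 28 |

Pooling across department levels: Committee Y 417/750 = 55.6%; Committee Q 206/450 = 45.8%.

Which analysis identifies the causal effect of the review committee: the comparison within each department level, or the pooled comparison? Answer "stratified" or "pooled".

stratified

The imbalance in department arose from how applicants were allocated, not from anything the review committee did; and department independently affects the outcome. The pooled gap is confounded — condition on department.
Within each level — Education: 63.9% vs 86.2%; Mathematics: 55.1% vs 70.6%; Biology: 55.3% vs 66.4%; Humanities: 2.1% vs 14.3% — Committee Q is higher every time.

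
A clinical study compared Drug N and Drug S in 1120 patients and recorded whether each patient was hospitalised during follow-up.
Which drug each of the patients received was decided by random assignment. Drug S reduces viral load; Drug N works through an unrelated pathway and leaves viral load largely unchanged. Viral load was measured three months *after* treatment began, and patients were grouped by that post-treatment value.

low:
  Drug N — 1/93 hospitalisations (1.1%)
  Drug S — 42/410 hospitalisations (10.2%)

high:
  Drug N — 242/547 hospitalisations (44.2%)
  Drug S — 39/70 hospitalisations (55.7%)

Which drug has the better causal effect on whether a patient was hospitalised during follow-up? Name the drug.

The stratified and pooled comparisons disagree (Drug N wins within each viral load; Drug S wins overall), so the answer turns on the causal role of viral load.
Viral load here is a post-treatment variable shaped by the drug; conditioning on it would introduce bias rather than remove it. The overall comparison is the causal one.
Pooled: Drug N 38.0% vs Drug S 16.9%; Drug S is lower overall.

Drug S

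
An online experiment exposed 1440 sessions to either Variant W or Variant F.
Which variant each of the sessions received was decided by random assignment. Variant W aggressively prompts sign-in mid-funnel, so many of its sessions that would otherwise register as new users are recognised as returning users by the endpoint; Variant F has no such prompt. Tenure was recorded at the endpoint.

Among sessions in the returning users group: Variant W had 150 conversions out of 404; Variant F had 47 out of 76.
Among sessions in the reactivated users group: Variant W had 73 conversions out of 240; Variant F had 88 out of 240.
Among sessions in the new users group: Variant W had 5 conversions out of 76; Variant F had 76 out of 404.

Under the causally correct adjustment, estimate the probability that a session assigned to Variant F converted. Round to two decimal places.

0.29

The distribution of user tenure is itself part of what the variant does — it is an intermediate outcome. Holding it fixed would remove that part of the effect; the total effect is the pooled difference.
So P(outcome | do(Variant F)) is just the pooled rate for Variant F: 211/720 = 0.293.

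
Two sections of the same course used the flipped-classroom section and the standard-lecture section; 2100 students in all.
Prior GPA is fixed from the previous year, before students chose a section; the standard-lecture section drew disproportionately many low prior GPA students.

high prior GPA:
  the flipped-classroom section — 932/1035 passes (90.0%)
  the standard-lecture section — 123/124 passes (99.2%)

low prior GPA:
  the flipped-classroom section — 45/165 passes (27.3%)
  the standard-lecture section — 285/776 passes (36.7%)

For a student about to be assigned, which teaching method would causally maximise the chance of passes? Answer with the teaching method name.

the standard-lecture section is higher inside every prior GPA band stratum but the flipped-classroom section is higher in aggregate. Whether to stratify depends on how prior GPA band relates to the teaching method.
Prior GPA band is set before the teaching method has any effect — it is not caused by the teaching method — and it independently drives the outcome. That makes it a confounder, so the causal comparison is within prior GPA band levels.
Within each level — high prior GPA: 90.0% vs 99.2%; low prior GPA: 27.3% vs 36.7% — the standard-lecture section is higher every time.

the standard-lecture section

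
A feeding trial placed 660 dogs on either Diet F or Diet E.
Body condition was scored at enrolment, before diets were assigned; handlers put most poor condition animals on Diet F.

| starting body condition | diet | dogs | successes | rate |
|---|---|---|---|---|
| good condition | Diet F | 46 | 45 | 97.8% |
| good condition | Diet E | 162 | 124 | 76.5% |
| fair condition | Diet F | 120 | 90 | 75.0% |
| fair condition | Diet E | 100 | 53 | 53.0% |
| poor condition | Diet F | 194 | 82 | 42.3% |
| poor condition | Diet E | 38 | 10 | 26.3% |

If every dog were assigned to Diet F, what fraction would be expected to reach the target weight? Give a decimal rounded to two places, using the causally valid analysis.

Here starting body condition is a common cause — it drives both which diet a case falls under and the outcome. The crude comparison mixes populations; the stratum-specific rates are the causally relevant ones.
Standardising Diet F to the population starting body condition mix: 0.315·45/46 + 0.333·90/120 + 0.352·82/194 = 0.707.

0.71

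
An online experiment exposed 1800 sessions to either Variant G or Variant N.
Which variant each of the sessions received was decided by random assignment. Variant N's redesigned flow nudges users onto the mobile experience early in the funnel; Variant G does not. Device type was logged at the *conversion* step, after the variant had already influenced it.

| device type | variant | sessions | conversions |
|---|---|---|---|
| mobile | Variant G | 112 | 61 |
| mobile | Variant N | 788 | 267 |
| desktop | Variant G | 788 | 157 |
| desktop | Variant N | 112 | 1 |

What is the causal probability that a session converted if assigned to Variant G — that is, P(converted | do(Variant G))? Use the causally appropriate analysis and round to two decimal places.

0.24

The device type-specific comparison favours Variant G throughout, but the pooled figures favour Variant N. The question is whether to condition on device type.
Because the variant influences device type, device type is a post-treatment mediator, not a confounder. Stratifying on it would bias the estimate; the causal effect is the crude pooled difference.
So P(outcome | do(Variant G)) is just the pooled rate for Variant G: 218/900 = 0.242.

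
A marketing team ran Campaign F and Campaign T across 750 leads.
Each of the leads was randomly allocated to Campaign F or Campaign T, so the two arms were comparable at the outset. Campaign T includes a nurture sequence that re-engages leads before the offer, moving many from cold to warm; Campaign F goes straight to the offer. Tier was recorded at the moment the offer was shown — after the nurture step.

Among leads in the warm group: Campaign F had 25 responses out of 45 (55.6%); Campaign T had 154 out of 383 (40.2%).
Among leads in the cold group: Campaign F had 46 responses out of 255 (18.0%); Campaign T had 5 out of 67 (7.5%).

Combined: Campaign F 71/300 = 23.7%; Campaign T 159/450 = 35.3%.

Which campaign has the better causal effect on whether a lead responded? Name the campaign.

The engagement tier-specific comparison favours Campaign F throughout, but the pooled figures favour Campaign T. The question is whether to condition on engagement tier.
Because the campaign influences engagement tier, engagement tier is a post-treatment mediator, not a confounder. Stratifying on it would bias the estimate; the causal effect is the crude pooled difference.
Pooled: Campaign F 23.7% vs Campaign T 35.3%; Campaign T is higher overall.

Campaign T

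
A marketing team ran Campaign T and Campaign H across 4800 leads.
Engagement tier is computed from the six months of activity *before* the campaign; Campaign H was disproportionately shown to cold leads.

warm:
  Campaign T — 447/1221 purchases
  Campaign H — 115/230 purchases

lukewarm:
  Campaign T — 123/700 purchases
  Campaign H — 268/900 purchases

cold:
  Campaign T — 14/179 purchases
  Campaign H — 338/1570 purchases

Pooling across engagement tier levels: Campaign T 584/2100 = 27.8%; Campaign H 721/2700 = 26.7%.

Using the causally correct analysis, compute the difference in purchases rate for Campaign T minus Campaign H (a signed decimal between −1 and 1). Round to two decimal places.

-0.13

Here engagement tier is a common cause — it drives both which campaign a case falls under and the outcome. The crude comparison mixes populations; the stratum-specific rates are the causally relevant ones.
Adjusting over the population distribution of engagement tier: 0.302·(0.366−0.500) + 0.333·(0.176−0.298) + 0.364·(0.078−0.215) = -0.131.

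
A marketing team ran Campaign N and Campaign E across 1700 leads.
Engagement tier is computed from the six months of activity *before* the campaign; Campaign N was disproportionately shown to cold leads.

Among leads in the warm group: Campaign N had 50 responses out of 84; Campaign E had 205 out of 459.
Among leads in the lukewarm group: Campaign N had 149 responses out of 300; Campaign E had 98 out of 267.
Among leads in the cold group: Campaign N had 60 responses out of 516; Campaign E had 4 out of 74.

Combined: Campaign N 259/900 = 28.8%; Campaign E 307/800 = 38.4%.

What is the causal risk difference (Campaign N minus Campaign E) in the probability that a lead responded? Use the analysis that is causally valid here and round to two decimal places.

Nothing the campaign does changes engagement tier; the imbalance is an allocation artefact. With engagement tier also predicting the outcome, the pooled figure is confounded, and the within-stratum comparison is the causal one.
Adjusting over the population distribution of engagement tier: 0.319·(0.595−0.447) + 0.334·(0.497−0.367) + 0.347·(0.116−0.054) = +0.112.

+0.11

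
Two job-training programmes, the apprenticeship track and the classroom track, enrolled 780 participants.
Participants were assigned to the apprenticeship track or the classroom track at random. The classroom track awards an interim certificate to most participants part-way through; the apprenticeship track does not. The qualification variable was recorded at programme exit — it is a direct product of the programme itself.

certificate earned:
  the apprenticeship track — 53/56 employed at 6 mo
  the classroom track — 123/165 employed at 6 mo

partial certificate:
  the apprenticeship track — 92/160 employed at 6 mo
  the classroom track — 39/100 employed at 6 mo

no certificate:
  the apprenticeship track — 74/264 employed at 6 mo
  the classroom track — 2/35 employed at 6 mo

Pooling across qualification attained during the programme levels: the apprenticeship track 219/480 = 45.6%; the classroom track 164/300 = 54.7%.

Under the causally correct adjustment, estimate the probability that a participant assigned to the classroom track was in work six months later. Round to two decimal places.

0.55

The distribution of qualification attained during the programme is itself part of what the programme does — it is an intermediate outcome. Holding it fixed would remove that part of the effect; the total effect is the pooled difference.
So P(outcome | do(the classroom track)) is just the pooled rate for the classroom track: 164/300 = 0.547.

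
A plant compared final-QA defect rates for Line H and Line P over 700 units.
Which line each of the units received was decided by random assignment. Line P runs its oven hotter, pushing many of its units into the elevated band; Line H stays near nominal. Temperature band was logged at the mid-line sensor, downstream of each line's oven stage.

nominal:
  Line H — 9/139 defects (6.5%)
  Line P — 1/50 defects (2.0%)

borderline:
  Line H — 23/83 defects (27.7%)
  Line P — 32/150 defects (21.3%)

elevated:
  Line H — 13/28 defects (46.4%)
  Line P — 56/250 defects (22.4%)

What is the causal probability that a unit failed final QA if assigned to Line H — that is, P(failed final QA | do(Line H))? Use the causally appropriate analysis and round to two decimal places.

The in-process temperature band-specific comparison favours Line P throughout, but the pooled figures favour Line H. The question is whether to condition on in-process temperature band.
Stratifying would compare lines among units the lines themselves sorted into in-process temperature band groups — a form of selection on an intermediate. The unconditioned pooled rates give the total causal effect.
So P(outcome | do(Line H)) is just the pooled rate for Line H: 45/250 = 0.180.

0.18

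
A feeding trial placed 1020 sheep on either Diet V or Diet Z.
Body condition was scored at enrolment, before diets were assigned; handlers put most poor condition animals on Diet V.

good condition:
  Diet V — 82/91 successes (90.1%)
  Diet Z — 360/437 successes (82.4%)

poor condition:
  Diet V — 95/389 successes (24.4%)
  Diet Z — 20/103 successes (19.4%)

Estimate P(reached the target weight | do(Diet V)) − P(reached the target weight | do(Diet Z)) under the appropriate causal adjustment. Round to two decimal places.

The stratified and pooled comparisons disagree (Diet V wins within each starting body condition; Diet Z wins overall), so the answer turns on the causal role of starting body condition.
Starting body condition satisfies the back-door criterion: it is not a descendant of the diet, and it blocks the spurious path from diet to outcome. Adjusting for it (i.e., using the within-starting body condition rates) gives the causal effect.
Adjusting over the population distribution of starting body condition: 0.518·(0.901−0.824) + 0.482·(0.244−0.194) = +0.064.

+0.06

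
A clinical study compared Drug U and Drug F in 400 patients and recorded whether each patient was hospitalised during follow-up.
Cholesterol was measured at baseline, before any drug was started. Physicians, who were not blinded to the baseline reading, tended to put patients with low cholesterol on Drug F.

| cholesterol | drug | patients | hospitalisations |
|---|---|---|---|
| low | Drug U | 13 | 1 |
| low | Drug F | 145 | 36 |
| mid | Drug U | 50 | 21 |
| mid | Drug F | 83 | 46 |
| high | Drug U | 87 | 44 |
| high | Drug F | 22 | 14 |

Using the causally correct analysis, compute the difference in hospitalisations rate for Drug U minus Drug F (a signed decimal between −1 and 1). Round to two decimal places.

Nothing the drug does changes cholesterol; the imbalance is an allocation artefact. With cholesterol also predicting the outcome, the pooled figure is confounded, and the within-stratum comparison is the causal one.
Adjusting over the population distribution of cholesterol: 0.395·(0.077−0.248) + 0.333·(0.420−0.554) + 0.273·(0.506−0.636) = -0.148.

-0.15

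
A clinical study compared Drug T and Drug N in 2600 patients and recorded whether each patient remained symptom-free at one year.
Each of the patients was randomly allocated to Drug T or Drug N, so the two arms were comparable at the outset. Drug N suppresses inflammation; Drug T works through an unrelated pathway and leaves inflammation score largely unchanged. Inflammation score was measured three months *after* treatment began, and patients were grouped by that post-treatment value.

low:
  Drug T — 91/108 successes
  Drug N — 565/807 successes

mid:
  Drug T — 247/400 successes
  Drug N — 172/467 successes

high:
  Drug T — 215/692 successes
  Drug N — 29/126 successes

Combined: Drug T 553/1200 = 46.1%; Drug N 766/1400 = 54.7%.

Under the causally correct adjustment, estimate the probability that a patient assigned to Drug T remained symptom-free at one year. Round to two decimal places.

0.46

Drug T is higher inside every inflammation score stratum but Drug N is higher in aggregate. Whether to stratify depends on how inflammation score relates to the drug.
The distribution of inflammation score is itself part of what the drug does — it is an intermediate outcome. Holding it fixed would remove that part of the effect; the total effect is the pooled difference.
So P(outcome | do(Drug T)) is just the pooled rate for Drug T: 553/1200 = 0.461.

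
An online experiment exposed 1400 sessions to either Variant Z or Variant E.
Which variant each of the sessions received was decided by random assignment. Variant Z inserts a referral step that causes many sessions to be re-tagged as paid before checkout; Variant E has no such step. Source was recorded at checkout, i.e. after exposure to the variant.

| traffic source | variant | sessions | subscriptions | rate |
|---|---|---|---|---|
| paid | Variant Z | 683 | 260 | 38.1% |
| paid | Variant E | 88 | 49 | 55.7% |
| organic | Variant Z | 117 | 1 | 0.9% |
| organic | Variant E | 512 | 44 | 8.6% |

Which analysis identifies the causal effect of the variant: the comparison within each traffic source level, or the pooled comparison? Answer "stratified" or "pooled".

Variant E is higher inside every traffic source stratum but Variant Z is higher in aggregate. Whether to stratify depends on how traffic source relates to the variant.
Traffic source is recorded after the variant and is itself shifted by it — it sits on the causal path from variant to outcome. Conditioning on a mediator would strip out part of the effect we want; the pooled comparison gives the total causal effect.
Pooled: Variant Z 32.6% vs Variant E 15.5%; Variant Z is higher overall.

pooled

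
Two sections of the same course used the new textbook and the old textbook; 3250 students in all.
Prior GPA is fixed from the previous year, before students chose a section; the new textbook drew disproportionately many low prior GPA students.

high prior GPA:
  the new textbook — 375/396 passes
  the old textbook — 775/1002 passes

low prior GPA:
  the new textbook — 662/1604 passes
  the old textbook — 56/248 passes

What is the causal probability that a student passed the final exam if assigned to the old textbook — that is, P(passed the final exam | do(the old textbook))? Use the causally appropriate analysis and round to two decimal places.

0.46

the new textbook is higher inside every prior GPA band stratum but the old textbook is higher in aggregate. Whether to stratify depends on how prior GPA band relates to the teaching method.
Prior GPA band is set before the teaching method has any effect — it is not caused by the teaching method — and it independently drives the outcome. That makes it a confounder, so the causal comparison is within prior GPA band levels.
Standardising the old textbook to the population prior GPA band mix: 0.430·775/1002 + 0.570·56/248 = 0.461.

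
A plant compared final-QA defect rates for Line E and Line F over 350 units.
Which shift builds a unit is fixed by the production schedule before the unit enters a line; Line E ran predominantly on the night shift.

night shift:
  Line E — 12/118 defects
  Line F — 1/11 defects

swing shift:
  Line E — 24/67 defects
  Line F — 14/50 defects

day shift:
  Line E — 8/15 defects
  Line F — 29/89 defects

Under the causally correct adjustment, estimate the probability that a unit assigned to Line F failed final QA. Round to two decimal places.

The imbalance in shift arose from how units were allocated, not from anything the line did; and shift independently affects the outcome. The pooled gap is confounded — condition on shift.
Standardising Line F to the population shift mix: 0.369·1/11 + 0.334·14/50 + 0.297·29/89 = 0.224.

0.22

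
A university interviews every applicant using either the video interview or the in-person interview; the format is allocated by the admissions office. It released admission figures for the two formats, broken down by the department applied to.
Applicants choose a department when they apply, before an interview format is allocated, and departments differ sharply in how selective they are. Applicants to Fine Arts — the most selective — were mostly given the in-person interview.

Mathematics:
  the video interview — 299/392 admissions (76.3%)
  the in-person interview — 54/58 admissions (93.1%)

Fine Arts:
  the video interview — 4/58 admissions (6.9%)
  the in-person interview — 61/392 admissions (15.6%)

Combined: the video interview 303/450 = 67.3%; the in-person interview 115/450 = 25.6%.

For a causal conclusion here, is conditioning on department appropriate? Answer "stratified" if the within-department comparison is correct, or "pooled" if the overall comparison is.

stratified

The department-specific comparison favours the in-person interview throughout, but the pooled figures favour the video interview. The question is whether to condition on department.
Nothing the interview format does changes department; the imbalance is an allocation artefact. With department also predicting the outcome, the pooled figure is confounded, and the within-stratum comparison is the causal one.
Within each level — Mathematics: 76.3% vs 93.1%; Fine Arts: 6.9% vs 15.6% — the in-person interview is higher every time.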